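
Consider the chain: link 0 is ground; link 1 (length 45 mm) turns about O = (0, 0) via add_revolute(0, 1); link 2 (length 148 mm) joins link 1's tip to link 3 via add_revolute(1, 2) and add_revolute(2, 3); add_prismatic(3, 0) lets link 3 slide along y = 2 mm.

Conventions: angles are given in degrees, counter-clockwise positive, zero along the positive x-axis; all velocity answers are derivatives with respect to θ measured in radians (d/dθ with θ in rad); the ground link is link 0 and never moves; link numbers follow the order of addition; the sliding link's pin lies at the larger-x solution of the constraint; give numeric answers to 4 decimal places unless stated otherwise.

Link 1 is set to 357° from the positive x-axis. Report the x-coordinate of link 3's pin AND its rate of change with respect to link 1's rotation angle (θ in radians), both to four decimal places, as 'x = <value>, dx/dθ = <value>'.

geometry: r = 45 mm, L = 148 mm, e = 2 mm
crank pin P = (r cos θ, r sin θ) = (44.938329, -2.355118)
h = r sin θ − e = -2.355118 − 2 = -4.355118
x = r cos θ + √(L² − h²) = 44.938329 + 147.935908 = 192.874237
dx/dθ = −r sin θ − h·r cos θ/√(L² − h²) (θ in radians; h = -4.355118) = 3.678067

x = 192.8742, dx/dθ = 3.6781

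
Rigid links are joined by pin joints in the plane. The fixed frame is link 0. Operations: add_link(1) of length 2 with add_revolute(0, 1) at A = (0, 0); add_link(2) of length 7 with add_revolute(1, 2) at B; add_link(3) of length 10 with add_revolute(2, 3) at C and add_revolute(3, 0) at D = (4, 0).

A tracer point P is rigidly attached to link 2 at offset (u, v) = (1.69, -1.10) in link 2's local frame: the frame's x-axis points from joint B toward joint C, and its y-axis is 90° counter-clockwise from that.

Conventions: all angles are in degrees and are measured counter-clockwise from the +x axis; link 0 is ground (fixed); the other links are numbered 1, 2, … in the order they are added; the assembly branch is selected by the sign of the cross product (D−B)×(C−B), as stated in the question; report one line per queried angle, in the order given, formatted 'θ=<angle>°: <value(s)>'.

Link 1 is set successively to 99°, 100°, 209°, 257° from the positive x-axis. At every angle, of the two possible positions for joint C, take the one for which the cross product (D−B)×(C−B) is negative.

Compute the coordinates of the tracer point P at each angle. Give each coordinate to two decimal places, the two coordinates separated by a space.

A=(0,0), D=(4.00,0)
θ=99°: B = A + 2.00·(cos99°, sin99°) = (-0.3129, 1.9754)
θ=99°: |BD| = 4.7437
θ=99°: circle(B,7.00) ∩ circle(D,10.00): a=-3.0037, h=6.3228
θ=99°:   candidates: C₊=(-0.4108,8.9747) cross=29.994; C₋=(-5.6767,-2.5224) cross=-29.994
θ=99°:   branch - wants cross < 0 → take C=(-5.6767,-2.5224) (cross=-29.994)
θ=99°: ex = (C−B)/|BC| = (-0.7663,-0.6425); ey = (0.6425,-0.7663)
θ=99°: P = B + 1.69·ex + -1.10·ey = (-2.3146,1.7324)
θ=100°: B = A + 2.00·(cos100°, sin100°) = (-0.3473, 1.9696)
θ=100°: |BD| = 4.7727
θ=100°: circle(B,7.00) ∩ circle(D,10.00): a=-2.9566, h=6.3450
θ=100°:   candidates: C₊=(-0.4219,8.9692) cross=30.282; C₋=(-5.6589,-2.5897) cross=-30.282
θ=100°:   branch - wants cross < 0 → take C=(-5.6589,-2.5897) (cross=-30.282)
θ=100°: ex = (C−B)/|BC| = (-0.7588,-0.6513); ey = (0.6513,-0.7588)
θ=100°: P = B + 1.69·ex + -1.10·ey = (-2.3461,1.7035)
θ=209°: B = A + 2.00·(cos209°, sin209°) = (-1.7492, -0.9696)
θ=209°: |BD| = 5.8304
θ=209°: circle(B,7.00) ∩ circle(D,10.00): a=-1.4584, h=6.8464
θ=209°:   candidates: C₊=(-4.3259,5.5389) cross=39.917; C₋=(-2.0487,-7.9632) cross=-39.917
θ=209°:   branch - wants cross < 0 → take C=(-2.0487,-7.9632) (cross=-39.917)
θ=209°: ex = (C−B)/|BC| = (-0.0428,-0.9991); ey = (0.9991,-0.0428)
θ=209°: P = B + 1.69·ex + -1.10·ey = (-2.9205,-2.6110)
θ=257°: B = A + 2.00·(cos257°, sin257°) = (-0.4499, -1.9487)
θ=257°: |BD| = 4.8579
θ=257°: circle(B,7.00) ∩ circle(D,10.00): a=-2.8202, h=6.4067
θ=257°:   candidates: C₊=(-5.6033,2.7886) cross=31.123; C₋=(-0.4632,-8.9487) cross=-31.123
θ=257°:   branch - wants cross < 0 → take C=(-0.4632,-8.9487) (cross=-31.123)
θ=257°: ex = (C−B)/|BC| = (-0.0019,-1.0000); ey = (1.0000,-0.0019)
θ=257°: P = B + 1.69·ex + -1.10·ey = (-1.5531,-3.6366)

θ=99°: -2.31 1.73
θ=100°: -2.35 1.70
θ=209°: -2.92 -2.61
θ=257°: -1.55 -3.64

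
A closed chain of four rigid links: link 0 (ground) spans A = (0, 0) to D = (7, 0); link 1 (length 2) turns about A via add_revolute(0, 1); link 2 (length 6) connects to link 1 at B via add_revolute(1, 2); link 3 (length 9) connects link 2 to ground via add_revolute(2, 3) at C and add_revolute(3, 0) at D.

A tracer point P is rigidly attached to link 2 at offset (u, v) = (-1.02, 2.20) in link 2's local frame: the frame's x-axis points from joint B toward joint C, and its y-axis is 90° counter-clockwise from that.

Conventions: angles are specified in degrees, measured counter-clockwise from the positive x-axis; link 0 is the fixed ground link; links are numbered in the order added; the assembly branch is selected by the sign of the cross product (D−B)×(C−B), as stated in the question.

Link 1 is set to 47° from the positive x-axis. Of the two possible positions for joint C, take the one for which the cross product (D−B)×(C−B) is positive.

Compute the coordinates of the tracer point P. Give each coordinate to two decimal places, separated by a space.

A=(0,0), D=(7.00,0)
B = A + 2.00·(cos47°, sin47°) = (1.3640, 1.4627)
|BD| = 5.8227
circle(B,6.00) ∩ circle(D,9.00): a=-0.9528, h=5.9239
  candidates: C₊=(1.9299,7.4360) cross=34.493; C₋=(-1.0464,-4.0318) cross=-34.493
  branch + wants cross > 0 → take C=(1.9299,7.4360) (cross=34.493)
ex = (C−B)/|BC| = (0.0943,0.9955); ey = (-0.9955,0.0943)
P = B + -1.02·ex + 2.20·ey = (-0.9224,0.6547)

-0.92 0.65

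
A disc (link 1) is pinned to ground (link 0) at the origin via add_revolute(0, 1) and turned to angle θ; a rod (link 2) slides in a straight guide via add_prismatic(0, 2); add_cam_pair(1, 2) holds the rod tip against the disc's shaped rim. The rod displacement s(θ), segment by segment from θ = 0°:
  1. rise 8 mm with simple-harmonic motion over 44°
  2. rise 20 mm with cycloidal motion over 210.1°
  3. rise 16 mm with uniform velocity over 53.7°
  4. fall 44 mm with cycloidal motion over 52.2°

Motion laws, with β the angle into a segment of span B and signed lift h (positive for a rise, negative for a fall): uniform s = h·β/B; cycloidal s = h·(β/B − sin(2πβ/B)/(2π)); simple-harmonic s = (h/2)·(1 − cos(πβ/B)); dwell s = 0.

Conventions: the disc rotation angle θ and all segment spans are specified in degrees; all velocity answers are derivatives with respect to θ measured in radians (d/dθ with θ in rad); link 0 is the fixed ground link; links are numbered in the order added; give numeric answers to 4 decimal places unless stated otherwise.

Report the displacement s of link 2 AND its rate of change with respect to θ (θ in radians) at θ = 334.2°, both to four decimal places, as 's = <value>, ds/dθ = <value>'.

segment 1 (0° to 44°, simple-harmonic, h = 8) is passed completely: s = 0.0000 + (8) = 8.0000
segment 2 (44° to 254.1°, cycloidal, h = 20) is passed completely: s = 8.0000 + (20) = 28.0000
segment 3 (254.1° to 307.8°, uniform, h = 16) is passed completely: s = 28.0000 + (16) = 44.0000
θ = 334.2° falls in segment 4 (307.8° to 360°, cycloidal, h = -44): β = 334.2 − 307.8 = 26.4°, B = 52.2°; Δs = -44·(0.5057 − sin(2π·0.5057)/(2π)) = -22.5057; s = 44.0000 − 22.5057 = 21.4943
velocity in seg [307.8°–360°] (cycloidal), θ in radians: β = 26.4° = 0.4608 rad, B = 52.2° = 0.9111 rad; ds/dθ = (h/B)(1 − cos(2πβ/B)) = ((-44)/0.9111)(1 − cos(2π·0.5057)) = -96.559102 mm/rad

s = 21.4943, ds/dθ = -96.5591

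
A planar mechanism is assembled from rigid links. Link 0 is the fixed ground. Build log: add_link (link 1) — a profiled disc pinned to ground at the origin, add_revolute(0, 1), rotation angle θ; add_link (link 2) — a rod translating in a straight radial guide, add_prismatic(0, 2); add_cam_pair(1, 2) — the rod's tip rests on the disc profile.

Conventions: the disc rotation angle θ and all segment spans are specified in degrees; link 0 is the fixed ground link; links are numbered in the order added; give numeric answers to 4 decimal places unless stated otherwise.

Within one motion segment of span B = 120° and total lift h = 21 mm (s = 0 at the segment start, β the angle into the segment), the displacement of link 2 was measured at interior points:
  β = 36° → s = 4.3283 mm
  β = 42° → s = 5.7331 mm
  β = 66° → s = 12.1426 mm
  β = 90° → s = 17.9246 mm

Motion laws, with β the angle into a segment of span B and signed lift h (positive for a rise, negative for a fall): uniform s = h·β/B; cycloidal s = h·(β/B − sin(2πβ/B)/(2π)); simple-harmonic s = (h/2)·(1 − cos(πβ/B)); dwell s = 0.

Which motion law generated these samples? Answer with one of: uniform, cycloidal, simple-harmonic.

candidates at β/B = r: uniform s = h·r (linear in β); cycloidal s = h·(r − sin(2πr)/(2π)); simple-harmonic s = (h/2)(1 − cos(πr))
β=36°: printed 4.3283 | uniform 6.3000, cycloidal 3.1213, simple-harmonic 4.3283
β=42°: printed 5.7331 | uniform 7.3500, cycloidal 4.6461, simple-harmonic 5.7331
β=66°: printed 12.1426 | uniform 11.5500, cycloidal 12.5828, simple-harmonic 12.1426
β=90°: printed 17.9246 | uniform 15.7500, cycloidal 19.0923, simple-harmonic 17.9246
only one law matches every sample → simple-harmonic

simple-harmonic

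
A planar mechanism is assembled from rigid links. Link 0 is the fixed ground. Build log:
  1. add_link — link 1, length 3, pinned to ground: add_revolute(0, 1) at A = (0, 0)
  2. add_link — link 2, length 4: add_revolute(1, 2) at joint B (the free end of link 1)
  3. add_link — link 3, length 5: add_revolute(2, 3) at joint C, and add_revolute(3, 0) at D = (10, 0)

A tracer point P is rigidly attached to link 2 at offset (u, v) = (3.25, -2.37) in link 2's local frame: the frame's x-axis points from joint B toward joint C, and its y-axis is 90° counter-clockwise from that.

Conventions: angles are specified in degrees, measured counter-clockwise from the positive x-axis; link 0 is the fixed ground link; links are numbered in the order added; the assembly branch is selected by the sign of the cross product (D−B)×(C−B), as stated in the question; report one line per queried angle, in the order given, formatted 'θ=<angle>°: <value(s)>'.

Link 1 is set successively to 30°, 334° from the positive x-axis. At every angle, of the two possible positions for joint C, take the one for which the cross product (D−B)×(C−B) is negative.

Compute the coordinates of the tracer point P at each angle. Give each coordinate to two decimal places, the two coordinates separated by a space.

A=(0,0), D=(10.00,0)
θ=30°: B = A + 3.00·(cos30°, sin30°) = (2.5981, 1.5000)
θ=30°: |BD| = 7.5524
θ=30°: circle(B,4.00) ∩ circle(D,5.00): a=3.1804, h=2.4260
θ=30°:   candidates: C₊=(6.1969,3.2460) cross=18.322; C₋=(5.2332,-1.5093) cross=-18.322
θ=30°:   branch - wants cross < 0 → take C=(5.2332,-1.5093) (cross=-18.322)
θ=30°: ex = (C−B)/|BC| = (0.6588,-0.7523); ey = (0.7523,0.6588)
θ=30°: P = B + 3.25·ex + -2.37·ey = (2.9561,-2.5064)
θ=334°: B = A + 3.00·(cos334°, sin334°) = (2.6964, -1.3151)
θ=334°: |BD| = 7.4211
θ=334°: circle(B,4.00) ∩ circle(D,5.00): a=3.1042, h=2.5227
θ=334°:   candidates: C₊=(5.3043,1.7178) cross=18.721; C₋=(6.1985,-3.2478) cross=-18.721
θ=334°:   branch - wants cross < 0 → take C=(6.1985,-3.2478) (cross=-18.721)
θ=334°: ex = (C−B)/|BC| = (0.8755,-0.4832); ey = (0.4832,0.8755)
θ=334°: P = B + 3.25·ex + -2.37·ey = (4.3967,-4.9604)

θ=30°: 2.96 -2.51
θ=334°: 4.40 -4.96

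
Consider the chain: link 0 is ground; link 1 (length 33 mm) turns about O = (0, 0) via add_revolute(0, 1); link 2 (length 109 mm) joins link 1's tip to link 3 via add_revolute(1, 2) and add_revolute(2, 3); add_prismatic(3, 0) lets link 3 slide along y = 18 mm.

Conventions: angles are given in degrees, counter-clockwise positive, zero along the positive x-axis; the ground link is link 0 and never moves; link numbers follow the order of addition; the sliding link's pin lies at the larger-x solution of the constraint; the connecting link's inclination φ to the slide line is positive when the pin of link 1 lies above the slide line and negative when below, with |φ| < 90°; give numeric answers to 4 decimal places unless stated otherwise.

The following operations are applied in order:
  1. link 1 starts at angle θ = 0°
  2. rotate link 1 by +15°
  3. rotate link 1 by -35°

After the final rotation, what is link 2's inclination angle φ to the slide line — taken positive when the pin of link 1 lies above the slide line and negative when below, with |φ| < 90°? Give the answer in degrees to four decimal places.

geometry: r = 33 mm, L = 109 mm, e = 18 mm; θ starts at 0°
rotate link 1 by +15°: θ ← 0° +15° = 15°
rotate link 1 by -35°: θ ← 15° -35° = -20°
h = r sin θ − e = -11.286665 − 18 = -29.286665
sin φ = h / L = -29.286665 / 109 = -0.26868500
φ = arcsin(-0.26868500) = -15.586032°

-15.5860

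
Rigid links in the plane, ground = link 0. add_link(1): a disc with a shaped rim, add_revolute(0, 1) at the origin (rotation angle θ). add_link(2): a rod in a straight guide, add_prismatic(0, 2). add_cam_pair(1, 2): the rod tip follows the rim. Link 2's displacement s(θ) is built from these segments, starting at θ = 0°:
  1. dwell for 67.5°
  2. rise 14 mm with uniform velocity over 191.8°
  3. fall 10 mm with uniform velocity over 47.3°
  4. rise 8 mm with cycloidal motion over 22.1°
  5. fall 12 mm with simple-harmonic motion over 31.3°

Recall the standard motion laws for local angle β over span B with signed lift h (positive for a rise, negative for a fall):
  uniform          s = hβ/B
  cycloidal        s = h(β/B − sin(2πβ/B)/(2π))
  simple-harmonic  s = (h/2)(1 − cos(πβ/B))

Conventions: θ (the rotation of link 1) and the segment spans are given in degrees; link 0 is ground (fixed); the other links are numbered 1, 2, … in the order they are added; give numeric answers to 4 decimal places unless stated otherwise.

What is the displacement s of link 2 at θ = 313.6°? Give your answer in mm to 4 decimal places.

segment 1 (0° to 67.5°, dwell): s unchanged at 0.0000
segment 2 (67.5° to 259.3°, uniform, h = 14) is passed completely: s = 0.0000 + (14) = 14.0000
segment 3 (259.3° to 306.6°, uniform, h = -10) is passed completely: s = 14.0000 + (-10) = 4.0000
θ = 313.6° falls in segment 4 (306.6° to 328.7°, cycloidal, h = 8): β = 313.6 − 306.6 = 7°, B = 22.1°; Δs = 8·(0.3167 − sin(2π·0.3167)/(2π)) = 1.3710; s = 4.0000 + 1.3710 = 5.3710

5.3710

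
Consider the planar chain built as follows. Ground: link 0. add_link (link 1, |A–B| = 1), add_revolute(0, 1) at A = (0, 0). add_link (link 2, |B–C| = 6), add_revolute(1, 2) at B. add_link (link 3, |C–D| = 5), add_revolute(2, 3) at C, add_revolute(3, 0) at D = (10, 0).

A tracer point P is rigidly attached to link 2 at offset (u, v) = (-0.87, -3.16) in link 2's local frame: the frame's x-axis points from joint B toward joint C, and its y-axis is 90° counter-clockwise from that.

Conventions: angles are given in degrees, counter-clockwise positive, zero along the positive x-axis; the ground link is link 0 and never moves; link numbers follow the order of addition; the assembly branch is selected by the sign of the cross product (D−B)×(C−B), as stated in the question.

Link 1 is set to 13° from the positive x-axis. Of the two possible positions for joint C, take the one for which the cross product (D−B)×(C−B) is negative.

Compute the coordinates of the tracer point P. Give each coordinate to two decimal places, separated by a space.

A=(0,0), D=(10.00,0)
B = A + 1.00·(cos13°, sin13°) = (0.9744, 0.2250)
|BD| = 9.0284
circle(B,6.00) ∩ circle(D,5.00): a=5.1234, h=3.1226
  candidates: C₊=(6.1740,3.2189) cross=28.192; C₋=(6.0184,-3.0244) cross=-28.192
  branch - wants cross < 0 → take C=(6.0184,-3.0244) (cross=-28.192)
ex = (C−B)/|BC| = (0.8407,-0.5416); ey = (0.5416,0.8407)
P = B + -0.87·ex + -3.16·ey = (-1.4683,-1.9604)

-1.47 -1.96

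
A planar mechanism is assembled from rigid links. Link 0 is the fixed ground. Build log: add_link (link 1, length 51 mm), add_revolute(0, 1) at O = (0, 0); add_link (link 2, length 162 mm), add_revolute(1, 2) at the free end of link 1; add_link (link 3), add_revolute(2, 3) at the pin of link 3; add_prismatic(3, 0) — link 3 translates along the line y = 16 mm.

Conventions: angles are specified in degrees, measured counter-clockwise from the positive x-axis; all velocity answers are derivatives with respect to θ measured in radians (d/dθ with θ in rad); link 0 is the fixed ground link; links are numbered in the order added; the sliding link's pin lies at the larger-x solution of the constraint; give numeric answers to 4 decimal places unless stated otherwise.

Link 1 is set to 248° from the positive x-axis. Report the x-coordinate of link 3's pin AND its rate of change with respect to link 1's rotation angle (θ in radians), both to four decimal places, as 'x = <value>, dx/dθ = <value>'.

geometry: r = 51 mm, L = 162 mm, e = 16 mm
crank pin P = (r cos θ, r sin θ) = (-19.104936, -47.286377)
h = r sin θ − e = -47.286377 − 16 = -63.286377
x = r cos θ + √(L² − h²) = -19.104936 + 149.126907 = 130.021971
dx/dθ = −r sin θ − h·r cos θ/√(L² − h²) (θ in radians; h = -63.286377) = 39.178637

x = 130.0220, dx/dθ = 39.1786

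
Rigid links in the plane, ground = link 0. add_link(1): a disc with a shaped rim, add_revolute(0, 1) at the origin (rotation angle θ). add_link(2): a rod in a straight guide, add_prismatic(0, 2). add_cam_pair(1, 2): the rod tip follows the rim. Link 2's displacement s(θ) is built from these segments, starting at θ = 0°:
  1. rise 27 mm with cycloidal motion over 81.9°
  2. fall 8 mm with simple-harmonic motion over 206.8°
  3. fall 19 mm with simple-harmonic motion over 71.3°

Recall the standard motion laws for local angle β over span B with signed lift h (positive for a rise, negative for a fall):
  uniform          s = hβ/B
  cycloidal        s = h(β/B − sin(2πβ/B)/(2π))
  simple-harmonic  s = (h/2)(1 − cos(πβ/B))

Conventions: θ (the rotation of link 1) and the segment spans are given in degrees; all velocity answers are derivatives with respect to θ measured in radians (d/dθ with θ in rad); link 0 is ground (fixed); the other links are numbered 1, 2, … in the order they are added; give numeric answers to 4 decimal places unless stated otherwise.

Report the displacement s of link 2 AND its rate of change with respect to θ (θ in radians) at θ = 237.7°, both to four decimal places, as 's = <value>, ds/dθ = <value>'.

segment 1 (0° to 81.9°, cycloidal, h = 27) is passed completely: s = 0.0000 + (27) = 27.0000
θ = 237.7° falls in segment 2 (81.9° to 288.7°, simple-harmonic, h = -8): β = 237.7 − 81.9 = 155.8°, B = 206.8°; Δs = -8/2·(1 − cos(π·0.7534)) = -6.8583; s = 27.0000 − 6.8583 = 20.1417
velocity in seg [81.9°–288.7°] (simple-harmonic), θ in radians: β = 155.8° = 2.7192 rad, B = 206.8° = 3.6093 rad; ds/dθ = (πh/(2B)) sin(πβ/B) = (π·(-8)/(2·3.6093)) sin(π·0.7534) = -2.435562 mm/rad

s = 20.1417, ds/dθ = -2.4356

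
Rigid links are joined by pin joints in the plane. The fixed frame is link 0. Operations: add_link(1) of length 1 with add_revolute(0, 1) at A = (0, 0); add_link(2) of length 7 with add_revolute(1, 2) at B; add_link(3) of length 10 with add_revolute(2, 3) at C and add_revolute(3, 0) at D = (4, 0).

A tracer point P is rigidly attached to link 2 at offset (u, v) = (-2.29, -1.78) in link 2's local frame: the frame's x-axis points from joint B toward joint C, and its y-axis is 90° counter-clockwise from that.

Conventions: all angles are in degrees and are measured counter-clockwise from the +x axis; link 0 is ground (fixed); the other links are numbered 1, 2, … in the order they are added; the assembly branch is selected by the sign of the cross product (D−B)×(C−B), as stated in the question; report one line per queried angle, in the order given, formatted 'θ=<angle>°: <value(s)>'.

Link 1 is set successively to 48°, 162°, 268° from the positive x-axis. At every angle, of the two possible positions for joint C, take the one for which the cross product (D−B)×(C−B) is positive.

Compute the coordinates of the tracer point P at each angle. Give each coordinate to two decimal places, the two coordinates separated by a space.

A=(0,0), D=(4.00,0)
θ=48°: B = A + 1.00·(cos48°, sin48°) = (0.6691, 0.7431)
θ=48°: |BD| = 3.4128
θ=48°: circle(B,7.00) ∩ circle(D,10.00): a=-5.7656, h=3.9697
θ=48°:   candidates: C₊=(-4.0937,5.8730) cross=13.548; C₋=(-5.8225,-1.8758) cross=-13.548
θ=48°:   branch + wants cross > 0 → take C=(-4.0937,5.8730) (cross=13.548)
θ=48°: ex = (C−B)/|BC| = (-0.6804,0.7328); ey = (-0.7328,-0.6804)
θ=48°: P = B + -2.29·ex + -1.78·ey = (3.5317,0.2761)
θ=162°: B = A + 1.00·(cos162°, sin162°) = (-0.9511, 0.3090)
θ=162°: |BD| = 4.9607
θ=162°: circle(B,7.00) ∩ circle(D,10.00): a=-2.6601, h=6.4749
θ=162°:   candidates: C₊=(-3.2026,6.9370) cross=32.120; C₋=(-4.0093,-5.9876) cross=-32.120
θ=162°:   branch + wants cross > 0 → take C=(-3.2026,6.9370) (cross=32.120)
θ=162°: ex = (C−B)/|BC| = (-0.3217,0.9469); ey = (-0.9469,-0.3217)
θ=162°: P = B + -2.29·ex + -1.78·ey = (1.4709,-1.2867)
θ=268°: B = A + 1.00·(cos268°, sin268°) = (-0.0349, -0.9994)
θ=268°: |BD| = 4.1568
θ=268°: circle(B,7.00) ∩ circle(D,10.00): a=-4.0561, h=5.7051
θ=268°:   candidates: C₊=(-5.3436,3.5632) cross=23.715; C₋=(-2.6004,-7.5123) cross=-23.715
θ=268°:   branch + wants cross > 0 → take C=(-5.3436,3.5632) (cross=23.715)
θ=268°: ex = (C−B)/|BC| = (-0.7584,0.6518); ey = (-0.6518,-0.7584)
θ=268°: P = B + -2.29·ex + -1.78·ey = (2.8620,-1.1421)

θ=48°: 3.53 0.28
θ=162°: 1.47 -1.29
θ=268°: 2.86 -1.14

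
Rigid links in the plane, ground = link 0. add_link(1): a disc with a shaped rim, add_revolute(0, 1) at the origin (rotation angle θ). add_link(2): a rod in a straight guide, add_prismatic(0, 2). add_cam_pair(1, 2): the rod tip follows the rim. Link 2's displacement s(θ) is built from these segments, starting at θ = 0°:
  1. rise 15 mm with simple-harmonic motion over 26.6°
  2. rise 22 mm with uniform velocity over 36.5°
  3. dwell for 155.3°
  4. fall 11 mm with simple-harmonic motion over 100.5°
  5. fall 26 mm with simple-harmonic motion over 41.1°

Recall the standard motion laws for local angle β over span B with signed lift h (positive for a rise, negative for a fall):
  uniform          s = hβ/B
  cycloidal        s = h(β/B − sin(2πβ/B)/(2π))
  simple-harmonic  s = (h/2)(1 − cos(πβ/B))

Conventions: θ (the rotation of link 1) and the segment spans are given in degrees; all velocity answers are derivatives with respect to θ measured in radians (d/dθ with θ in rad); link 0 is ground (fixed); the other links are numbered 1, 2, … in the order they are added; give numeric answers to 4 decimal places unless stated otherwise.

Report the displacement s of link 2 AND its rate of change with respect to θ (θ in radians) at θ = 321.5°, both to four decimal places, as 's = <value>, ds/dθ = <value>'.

segment 1 (0° to 26.6°, simple-harmonic, h = 15) is passed completely: s = 0.0000 + (15) = 15.0000
segment 2 (26.6° to 63.1°, uniform, h = 22) is passed completely: s = 15.0000 + (22) = 37.0000
segment 3 (63.1° to 218.4°, dwell): s unchanged at 37.0000
segment 4 (218.4° to 318.9°, simple-harmonic, h = -11) is passed completely: s = 37.0000 + (-11) = 26.0000
θ = 321.5° falls in segment 5 (318.9° to 360°, simple-harmonic, h = -26): β = 321.5 − 318.9 = 2.6°, B = 41.1°; Δs = -26/2·(1 − cos(π·0.0633)) = -0.2559; s = 26.0000 − 0.2559 = 25.7441
velocity in seg [318.9°–360°] (simple-harmonic), θ in radians: β = 2.6° = 0.0454 rad, B = 41.1° = 0.7173 rad; ds/dθ = (πh/(2B)) sin(πβ/B) = (π·(-26)/(2·0.7173)) sin(π·0.0633) = -11.240685 mm/rad

s = 25.7441, ds/dθ = -11.2407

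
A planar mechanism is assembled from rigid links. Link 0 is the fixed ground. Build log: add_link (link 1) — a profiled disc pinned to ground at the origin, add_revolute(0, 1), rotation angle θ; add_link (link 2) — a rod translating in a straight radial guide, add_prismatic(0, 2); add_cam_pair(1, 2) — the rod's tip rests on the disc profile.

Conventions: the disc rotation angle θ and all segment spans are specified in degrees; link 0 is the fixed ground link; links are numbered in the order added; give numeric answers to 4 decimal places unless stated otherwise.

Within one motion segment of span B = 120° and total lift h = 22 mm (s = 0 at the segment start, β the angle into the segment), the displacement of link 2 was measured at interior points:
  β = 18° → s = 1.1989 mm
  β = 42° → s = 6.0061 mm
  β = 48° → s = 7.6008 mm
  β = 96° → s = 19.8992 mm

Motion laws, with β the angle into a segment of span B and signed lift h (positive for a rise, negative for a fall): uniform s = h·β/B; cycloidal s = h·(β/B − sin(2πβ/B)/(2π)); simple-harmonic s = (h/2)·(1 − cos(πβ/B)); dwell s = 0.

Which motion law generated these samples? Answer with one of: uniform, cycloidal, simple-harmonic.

candidates at β/B = r: uniform s = h·r (linear in β); cycloidal s = h·(r − sin(2πr)/(2π)); simple-harmonic s = (h/2)(1 − cos(πr))
β=18°: printed 1.1989 | uniform 3.3000, cycloidal 0.4673, simple-harmonic 1.1989
β=42°: printed 6.0061 | uniform 7.7000, cycloidal 4.8673, simple-harmonic 6.0061
β=48°: printed 7.6008 | uniform 8.8000, cycloidal 6.7419, simple-harmonic 7.6008
β=96°: printed 19.8992 | uniform 17.6000, cycloidal 20.9300, simple-harmonic 19.8992
only one law matches every sample → simple-harmonic

simple-harmonic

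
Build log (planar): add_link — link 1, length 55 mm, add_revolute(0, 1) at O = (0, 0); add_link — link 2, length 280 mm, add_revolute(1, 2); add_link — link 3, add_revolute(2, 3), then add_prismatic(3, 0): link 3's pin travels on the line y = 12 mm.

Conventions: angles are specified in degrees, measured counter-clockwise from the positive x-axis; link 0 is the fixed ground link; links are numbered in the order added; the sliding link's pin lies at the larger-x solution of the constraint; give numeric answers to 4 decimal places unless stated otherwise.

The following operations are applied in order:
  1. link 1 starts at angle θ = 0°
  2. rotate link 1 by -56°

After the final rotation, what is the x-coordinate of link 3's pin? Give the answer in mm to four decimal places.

geometry: r = 55 mm, L = 280 mm, e = 12 mm; θ starts at 0°
rotate link 1 by -56°: θ ← 0° -56° = -56°
crank pin P = (r cos θ, r sin θ) = (30.755610, -45.597066)
h = r sin θ − e = -45.597066 − 12 = -57.597066
x = r cos θ + √(L² − h²) = 30.755610 + 274.012003 = 304.767613

304.7676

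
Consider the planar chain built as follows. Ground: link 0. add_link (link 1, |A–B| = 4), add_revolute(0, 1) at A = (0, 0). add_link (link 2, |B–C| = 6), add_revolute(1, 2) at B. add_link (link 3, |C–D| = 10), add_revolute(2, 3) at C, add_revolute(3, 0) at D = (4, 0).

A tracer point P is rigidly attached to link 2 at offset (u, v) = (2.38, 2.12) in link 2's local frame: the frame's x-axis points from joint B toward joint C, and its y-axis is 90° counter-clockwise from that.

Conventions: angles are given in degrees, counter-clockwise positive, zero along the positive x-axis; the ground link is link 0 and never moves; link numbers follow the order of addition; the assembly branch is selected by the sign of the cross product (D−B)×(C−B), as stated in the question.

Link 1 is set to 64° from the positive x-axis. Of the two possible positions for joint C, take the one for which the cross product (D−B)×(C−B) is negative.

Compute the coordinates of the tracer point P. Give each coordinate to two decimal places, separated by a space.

A=(0,0), D=(4.00,0)
B = A + 4.00·(cos64°, sin64°) = (1.7535, 3.5952)
|BD| = 4.2394
circle(B,6.00) ∩ circle(D,10.00): a=-5.4286, h=2.5554
  candidates: C₊=(1.0438,9.5531) cross=10.833; C₋=(-3.2903,6.8448) cross=-10.833
  branch - wants cross < 0 → take C=(-3.2903,6.8448) (cross=-10.833)
ex = (C−B)/|BC| = (-0.8406,0.5416); ey = (-0.5416,-0.8406)
P = B + 2.38·ex + 2.12·ey = (-1.3954,3.1020)

-1.40 3.10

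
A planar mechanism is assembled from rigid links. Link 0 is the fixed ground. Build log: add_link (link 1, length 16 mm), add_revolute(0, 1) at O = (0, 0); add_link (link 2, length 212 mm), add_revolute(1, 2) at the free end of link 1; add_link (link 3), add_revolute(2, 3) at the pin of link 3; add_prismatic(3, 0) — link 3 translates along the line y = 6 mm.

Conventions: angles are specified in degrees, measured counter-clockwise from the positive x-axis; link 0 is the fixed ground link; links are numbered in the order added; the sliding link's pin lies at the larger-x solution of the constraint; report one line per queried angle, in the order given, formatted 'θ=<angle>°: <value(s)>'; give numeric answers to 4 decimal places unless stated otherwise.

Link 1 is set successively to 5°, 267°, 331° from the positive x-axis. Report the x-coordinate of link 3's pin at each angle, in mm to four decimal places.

geometry: r = 16 mm, L = 212 mm, e = 6 mm
θ=5°: crank pin P = (r cos θ, r sin θ) = (15.939115, 1.394492)
θ=5°: h = r sin θ − e = 1.394492 − 6 = -4.605508
θ=5°: x = r cos θ + √(L² − h²) = 15.939115 + 211.949969 = 227.889084
θ=267°: crank pin P = (r cos θ, r sin θ) = (-0.837375, -15.978073)
θ=267°: h = r sin θ − e = -15.978073 − 6 = -21.978073
θ=267°: x = r cos θ + √(L² − h²) = -0.837375 + 210.857687 = 210.020312
θ=331°: crank pin P = (r cos θ, r sin θ) = (13.993915, -7.756954)
θ=331°: h = r sin θ − e = -7.756954 − 6 = -13.756954
θ=331°: x = r cos θ + √(L² − h²) = 13.993915 + 211.553176 = 225.547091

θ=5°: 227.8891
θ=267°: 210.0203
θ=331°: 225.5471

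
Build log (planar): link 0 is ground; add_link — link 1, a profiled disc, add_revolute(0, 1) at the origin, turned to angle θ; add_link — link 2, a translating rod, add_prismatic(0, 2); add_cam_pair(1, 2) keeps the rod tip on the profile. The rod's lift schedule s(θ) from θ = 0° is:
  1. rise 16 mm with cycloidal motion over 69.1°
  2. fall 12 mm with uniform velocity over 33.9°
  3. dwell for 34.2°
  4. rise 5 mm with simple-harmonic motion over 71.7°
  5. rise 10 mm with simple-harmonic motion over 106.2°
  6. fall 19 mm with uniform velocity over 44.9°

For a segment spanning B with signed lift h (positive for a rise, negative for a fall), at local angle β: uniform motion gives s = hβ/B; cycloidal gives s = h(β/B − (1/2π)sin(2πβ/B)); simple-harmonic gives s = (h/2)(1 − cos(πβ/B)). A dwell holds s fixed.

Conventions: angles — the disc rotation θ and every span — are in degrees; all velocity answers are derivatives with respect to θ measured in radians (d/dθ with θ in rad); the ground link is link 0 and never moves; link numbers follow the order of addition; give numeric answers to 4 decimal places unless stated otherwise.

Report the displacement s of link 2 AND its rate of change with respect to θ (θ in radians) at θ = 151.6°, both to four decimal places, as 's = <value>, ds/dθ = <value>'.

seg 1 [0°–69.1°] cycloidal, h=16: full span → s += 16 → s = 16.0000
seg 2 [69.1°–103°] uniform, h=-12: full span → s += -12 → s = 4.0000
seg 3 [103°–137.2°] dwell: s stays 4.0000
seg 4 [137.2°–208.9°] simple-harmonic, h=5: θ=151.6° here. β=14.4, B=71.7. 5/2·(1 − cos(π·0.2008)) = 0.4813 → s = 4.4813
velocity in seg [137.2°–208.9°] (simple-harmonic), θ in radians: β = 14.4° = 0.2513 rad, B = 71.7° = 1.2514 rad; ds/dθ = (πh/(2B)) sin(πβ/B) = (π·5/(2·1.2514)) sin(π·0.2008) = 3.702365 mm/rad

s = 4.4813, ds/dθ = 3.7024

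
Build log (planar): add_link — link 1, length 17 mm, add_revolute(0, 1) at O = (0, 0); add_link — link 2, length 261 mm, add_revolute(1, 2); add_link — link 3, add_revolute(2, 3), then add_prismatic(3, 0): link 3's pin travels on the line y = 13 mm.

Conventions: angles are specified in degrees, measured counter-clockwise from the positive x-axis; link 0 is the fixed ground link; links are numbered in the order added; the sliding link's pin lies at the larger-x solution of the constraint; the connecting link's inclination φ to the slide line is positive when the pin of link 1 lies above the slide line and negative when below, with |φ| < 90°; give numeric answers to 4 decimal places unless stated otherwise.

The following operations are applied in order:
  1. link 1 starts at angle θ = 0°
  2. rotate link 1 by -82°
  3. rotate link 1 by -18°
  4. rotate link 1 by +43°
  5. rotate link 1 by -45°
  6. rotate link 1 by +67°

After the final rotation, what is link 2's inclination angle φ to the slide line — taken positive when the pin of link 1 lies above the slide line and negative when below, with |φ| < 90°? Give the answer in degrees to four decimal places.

geometry: r = 17 mm, L = 261 mm, e = 13 mm; θ starts at 0°
rotate link 1 by -82°: θ ← 0° -82° = -82°
rotate link 1 by -18°: θ ← -82° -18° = -100°
rotate link 1 by +43°: θ ← -100° +43° = -57°
rotate link 1 by -45°: θ ← -57° -45° = -102°
rotate link 1 by +67°: θ ← -102° +67° = -35°
h = r sin θ − e = -9.750799 − 13 = -22.750799
sin φ = h / L = -22.750799 / 261 = -0.08716781
φ = arcsin(-0.08716781) = -5.000694°

-5.0007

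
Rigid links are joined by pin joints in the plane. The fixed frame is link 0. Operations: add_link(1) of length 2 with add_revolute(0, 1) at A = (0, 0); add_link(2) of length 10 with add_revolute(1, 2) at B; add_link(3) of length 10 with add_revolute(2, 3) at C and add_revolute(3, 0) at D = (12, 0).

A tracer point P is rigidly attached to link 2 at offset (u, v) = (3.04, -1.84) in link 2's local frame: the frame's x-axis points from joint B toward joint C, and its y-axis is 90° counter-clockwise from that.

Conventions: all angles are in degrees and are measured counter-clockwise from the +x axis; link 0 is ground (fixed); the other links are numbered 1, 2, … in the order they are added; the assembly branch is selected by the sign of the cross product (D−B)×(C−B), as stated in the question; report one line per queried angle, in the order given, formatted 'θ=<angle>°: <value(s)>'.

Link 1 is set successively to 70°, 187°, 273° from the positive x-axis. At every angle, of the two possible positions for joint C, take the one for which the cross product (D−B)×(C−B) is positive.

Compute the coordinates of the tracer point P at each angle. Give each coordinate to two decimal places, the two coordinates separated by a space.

A=(0,0), D=(12.00,0)
θ=70°: B = A + 2.00·(cos70°, sin70°) = (0.6840, 1.8794)
θ=70°: |BD| = 11.4710
θ=70°: circle(B,10.00) ∩ circle(D,10.00): a=5.7355, h=8.1917
θ=70°:   candidates: C₊=(7.6841,9.0207) cross=93.967; C₋=(4.9999,-7.1413) cross=-93.967
θ=70°:   branch + wants cross > 0 → take C=(7.6841,9.0207) (cross=93.967)
θ=70°: ex = (C−B)/|BC| = (0.7000,0.7141); ey = (-0.7141,0.7000)
θ=70°: P = B + 3.04·ex + -1.84·ey = (4.1261,2.7623)
θ=187°: B = A + 2.00·(cos187°, sin187°) = (-1.9851, -0.2437)
θ=187°: |BD| = 13.9872
θ=187°: circle(B,10.00) ∩ circle(D,10.00): a=6.9936, h=7.1477
θ=187°:   candidates: C₊=(4.8829,7.0247) cross=99.976; C₋=(5.1320,-7.2685) cross=-99.976
θ=187°:   branch + wants cross > 0 → take C=(4.8829,7.0247) (cross=99.976)
θ=187°: ex = (C−B)/|BC| = (0.6868,0.7268); ey = (-0.7268,0.6868)
θ=187°: P = B + 3.04·ex + -1.84·ey = (1.4402,0.7022)
θ=273°: B = A + 2.00·(cos273°, sin273°) = (0.1047, -1.9973)
θ=273°: |BD| = 12.0618
θ=273°: circle(B,10.00) ∩ circle(D,10.00): a=6.0309, h=7.9767
θ=273°:   candidates: C₊=(4.7315,6.8680) cross=96.214; C₋=(7.3732,-8.8652) cross=-96.214
θ=273°:   branch + wants cross > 0 → take C=(4.7315,6.8680) (cross=96.214)
θ=273°: ex = (C−B)/|BC| = (0.4627,0.8865); ey = (-0.8865,0.4627)
θ=273°: P = B + 3.04·ex + -1.84·ey = (3.1424,-0.1536)

θ=70°: 4.13 2.76
θ=187°: 1.44 0.70
θ=273°: 3.14 -0.15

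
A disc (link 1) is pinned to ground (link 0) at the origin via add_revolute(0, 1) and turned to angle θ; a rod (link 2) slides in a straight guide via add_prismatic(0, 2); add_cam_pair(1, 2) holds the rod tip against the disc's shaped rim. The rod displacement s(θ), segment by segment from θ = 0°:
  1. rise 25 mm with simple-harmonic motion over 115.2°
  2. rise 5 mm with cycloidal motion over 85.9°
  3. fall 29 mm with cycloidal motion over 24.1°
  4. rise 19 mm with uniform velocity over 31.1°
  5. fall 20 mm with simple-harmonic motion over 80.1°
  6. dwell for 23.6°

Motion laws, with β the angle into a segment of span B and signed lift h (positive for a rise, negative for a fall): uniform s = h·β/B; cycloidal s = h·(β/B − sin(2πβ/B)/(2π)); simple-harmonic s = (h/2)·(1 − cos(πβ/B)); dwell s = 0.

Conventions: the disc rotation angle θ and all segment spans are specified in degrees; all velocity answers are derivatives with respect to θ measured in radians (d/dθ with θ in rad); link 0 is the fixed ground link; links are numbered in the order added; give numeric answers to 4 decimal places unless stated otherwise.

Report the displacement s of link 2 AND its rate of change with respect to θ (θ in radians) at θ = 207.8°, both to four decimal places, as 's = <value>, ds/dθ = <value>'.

segment 1 (0° to 115.2°, simple-harmonic, h = 25) is passed completely: s = 0.0000 + (25) = 25.0000
segment 2 (115.2° to 201.1°, cycloidal, h = 5) is passed completely: s = 25.0000 + (5) = 30.0000
θ = 207.8° falls in segment 3 (201.1° to 225.2°, cycloidal, h = -29): β = 207.8 − 201.1 = 6.7°, B = 24.1°; Δs = -29·(0.2780 − sin(2π·0.2780)/(2π)) = -3.5180; s = 30.0000 − 3.5180 = 26.4820
velocity in seg [201.1°–225.2°] (cycloidal), θ in radians: β = 6.7° = 0.1169 rad, B = 24.1° = 0.4206 rad; ds/dθ = (h/B)(1 − cos(2πβ/B)) = ((-29)/0.4206)(1 − cos(2π·0.2780)) = -81.015656 mm/rad

s = 26.4820, ds/dθ = -81.0157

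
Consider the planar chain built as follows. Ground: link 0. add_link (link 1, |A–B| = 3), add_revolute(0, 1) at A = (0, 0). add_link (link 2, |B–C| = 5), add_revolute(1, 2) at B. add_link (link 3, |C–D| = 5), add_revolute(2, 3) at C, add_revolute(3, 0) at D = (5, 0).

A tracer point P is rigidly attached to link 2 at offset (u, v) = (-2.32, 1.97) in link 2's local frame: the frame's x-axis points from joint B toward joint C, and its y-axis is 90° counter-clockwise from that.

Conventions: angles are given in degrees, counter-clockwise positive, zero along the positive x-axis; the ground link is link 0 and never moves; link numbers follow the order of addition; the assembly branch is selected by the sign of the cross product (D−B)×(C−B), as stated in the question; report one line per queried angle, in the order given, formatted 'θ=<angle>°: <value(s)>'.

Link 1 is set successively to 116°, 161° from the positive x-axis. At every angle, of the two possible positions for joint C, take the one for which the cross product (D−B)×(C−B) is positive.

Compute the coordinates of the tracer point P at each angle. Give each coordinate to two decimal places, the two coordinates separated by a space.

A=(0,0), D=(5.00,0)
θ=116°: B = A + 3.00·(cos116°, sin116°) = (-1.3151, 2.6964)
θ=116°: |BD| = 6.8667
θ=116°: circle(B,5.00) ∩ circle(D,5.00): a=3.4333, h=3.6349
θ=116°:   candidates: C₊=(3.2698,4.6911) cross=24.959; C₋=(0.4151,-1.9947) cross=-24.959
θ=116°:   branch + wants cross > 0 → take C=(3.2698,4.6911) (cross=24.959)
θ=116°: ex = (C−B)/|BC| = (0.9170,0.3989); ey = (-0.3989,0.9170)
θ=116°: P = B + -2.32·ex + 1.97·ey = (-4.2284,3.5773)
θ=161°: B = A + 3.00·(cos161°, sin161°) = (-2.8366, 0.9767)
θ=161°: |BD| = 7.8972
θ=161°: circle(B,5.00) ∩ circle(D,5.00): a=3.9486, h=3.0673
θ=161°:   candidates: C₊=(1.4611,3.5321) cross=24.223; C₋=(0.7024,-2.5554) cross=-24.223
θ=161°:   branch + wants cross > 0 → take C=(1.4611,3.5321) (cross=24.223)
θ=161°: ex = (C−B)/|BC| = (0.8595,0.5111); ey = (-0.5111,0.8595)
θ=161°: P = B + -2.32·ex + 1.97·ey = (-5.8375,1.4842)

θ=116°: -4.23 3.58
θ=161°: -5.84 1.48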